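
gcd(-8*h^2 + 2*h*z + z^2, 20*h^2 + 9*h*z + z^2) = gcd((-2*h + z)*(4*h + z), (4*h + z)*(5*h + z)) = 4*h + z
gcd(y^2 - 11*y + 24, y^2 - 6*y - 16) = y - 8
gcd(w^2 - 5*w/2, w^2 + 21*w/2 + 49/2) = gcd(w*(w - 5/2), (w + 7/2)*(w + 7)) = 1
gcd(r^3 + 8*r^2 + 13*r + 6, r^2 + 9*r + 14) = 1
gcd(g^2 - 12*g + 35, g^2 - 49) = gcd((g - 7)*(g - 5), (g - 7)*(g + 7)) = g - 7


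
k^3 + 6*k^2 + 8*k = k*(k + 2)*(k + 4)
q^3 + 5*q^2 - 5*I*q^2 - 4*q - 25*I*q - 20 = (q + 5)*(q - 4*I)*(q - I)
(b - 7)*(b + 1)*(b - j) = b^3 - b^2*j - 6*b^2 + 6*b*j - 7*b + 7*j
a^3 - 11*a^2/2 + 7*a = a*(a - 7/2)*(a - 2)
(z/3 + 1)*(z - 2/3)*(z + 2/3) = z^3/3 + z^2 - 4*z/27 - 4/9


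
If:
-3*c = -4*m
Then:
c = 4*m/3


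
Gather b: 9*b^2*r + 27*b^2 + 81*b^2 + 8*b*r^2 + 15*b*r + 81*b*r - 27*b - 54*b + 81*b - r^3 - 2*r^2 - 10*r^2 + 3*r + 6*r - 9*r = b^2*(9*r + 108) + b*(8*r^2 + 96*r) - r^3 - 12*r^2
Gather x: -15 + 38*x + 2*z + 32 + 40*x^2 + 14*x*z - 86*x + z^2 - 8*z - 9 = 40*x^2 + x*(14*z - 48) + z^2 - 6*z + 8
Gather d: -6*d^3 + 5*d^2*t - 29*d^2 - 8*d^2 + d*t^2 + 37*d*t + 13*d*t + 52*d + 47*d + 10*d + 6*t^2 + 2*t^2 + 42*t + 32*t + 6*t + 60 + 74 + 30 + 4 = -6*d^3 + d^2*(5*t - 37) + d*(t^2 + 50*t + 109) + 8*t^2 + 80*t + 168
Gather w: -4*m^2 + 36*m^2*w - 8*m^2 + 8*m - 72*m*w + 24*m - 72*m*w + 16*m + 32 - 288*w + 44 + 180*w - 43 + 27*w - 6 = -12*m^2 + 48*m + w*(36*m^2 - 144*m - 81) + 27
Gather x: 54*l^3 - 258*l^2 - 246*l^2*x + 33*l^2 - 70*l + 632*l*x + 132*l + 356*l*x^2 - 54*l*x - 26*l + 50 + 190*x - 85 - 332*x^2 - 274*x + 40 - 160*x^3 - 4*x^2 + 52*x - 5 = 54*l^3 - 225*l^2 + 36*l - 160*x^3 + x^2*(356*l - 336) + x*(-246*l^2 + 578*l - 32)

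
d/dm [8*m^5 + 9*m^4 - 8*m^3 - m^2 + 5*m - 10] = 40*m^4 + 36*m^3 - 24*m^2 - 2*m + 5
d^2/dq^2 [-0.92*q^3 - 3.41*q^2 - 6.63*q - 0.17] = -5.52*q - 6.82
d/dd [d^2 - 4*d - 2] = 2*d - 4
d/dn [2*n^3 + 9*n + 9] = 6*n^2 + 9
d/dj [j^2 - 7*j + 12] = 2*j - 7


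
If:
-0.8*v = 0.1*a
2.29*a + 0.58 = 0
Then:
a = -0.25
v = 0.03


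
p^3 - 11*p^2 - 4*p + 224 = (p - 8)*(p - 7)*(p + 4)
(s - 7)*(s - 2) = s^2 - 9*s + 14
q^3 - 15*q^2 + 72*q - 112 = (q - 7)*(q - 4)^2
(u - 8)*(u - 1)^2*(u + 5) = u^4 - 5*u^3 - 33*u^2 + 77*u - 40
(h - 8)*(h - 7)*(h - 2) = h^3 - 17*h^2 + 86*h - 112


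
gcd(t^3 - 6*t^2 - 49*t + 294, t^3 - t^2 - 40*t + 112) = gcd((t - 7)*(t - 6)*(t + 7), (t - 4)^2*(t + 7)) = t + 7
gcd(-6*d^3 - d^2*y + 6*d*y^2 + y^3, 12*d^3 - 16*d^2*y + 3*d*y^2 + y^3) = -6*d^2 + 5*d*y + y^2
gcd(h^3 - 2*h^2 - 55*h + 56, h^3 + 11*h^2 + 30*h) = 1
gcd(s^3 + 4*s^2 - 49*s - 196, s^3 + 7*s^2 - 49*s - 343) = s^2 - 49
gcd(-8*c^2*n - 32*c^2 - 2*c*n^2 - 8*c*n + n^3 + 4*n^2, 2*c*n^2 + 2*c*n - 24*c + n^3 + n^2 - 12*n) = 2*c*n + 8*c + n^2 + 4*n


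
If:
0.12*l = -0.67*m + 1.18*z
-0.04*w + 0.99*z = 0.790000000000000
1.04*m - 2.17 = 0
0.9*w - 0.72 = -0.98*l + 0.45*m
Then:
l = -2.14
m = 2.09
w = 4.18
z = 0.97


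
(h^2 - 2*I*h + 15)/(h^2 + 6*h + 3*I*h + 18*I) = (h - 5*I)/(h + 6)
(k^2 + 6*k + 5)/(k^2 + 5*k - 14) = (k^2 + 6*k + 5)/(k^2 + 5*k - 14)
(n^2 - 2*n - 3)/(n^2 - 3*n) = (n + 1)/n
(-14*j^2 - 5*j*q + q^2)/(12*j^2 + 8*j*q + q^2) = (-7*j + q)/(6*j + q)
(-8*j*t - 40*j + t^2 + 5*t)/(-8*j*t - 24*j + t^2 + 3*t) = (t + 5)/(t + 3)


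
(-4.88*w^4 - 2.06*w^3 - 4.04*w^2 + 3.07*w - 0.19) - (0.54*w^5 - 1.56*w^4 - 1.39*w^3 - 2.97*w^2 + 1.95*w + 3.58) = -0.54*w^5 - 3.32*w^4 - 0.67*w^3 - 1.07*w^2 + 1.12*w - 3.77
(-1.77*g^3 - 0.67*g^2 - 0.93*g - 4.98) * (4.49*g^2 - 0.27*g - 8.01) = -7.9473*g^5 - 2.5304*g^4 + 10.1829*g^3 - 16.7424*g^2 + 8.7939*g + 39.8898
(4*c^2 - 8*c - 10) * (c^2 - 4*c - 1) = 4*c^4 - 24*c^3 + 18*c^2 + 48*c + 10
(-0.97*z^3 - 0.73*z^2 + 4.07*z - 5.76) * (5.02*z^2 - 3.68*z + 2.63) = -4.8694*z^5 - 0.0949999999999998*z^4 + 20.5667*z^3 - 45.8127*z^2 + 31.9009*z - 15.1488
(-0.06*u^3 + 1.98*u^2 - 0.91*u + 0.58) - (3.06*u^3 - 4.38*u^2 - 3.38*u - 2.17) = -3.12*u^3 + 6.36*u^2 + 2.47*u + 2.75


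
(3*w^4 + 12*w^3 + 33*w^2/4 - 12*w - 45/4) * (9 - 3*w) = -9*w^5 - 9*w^4 + 333*w^3/4 + 441*w^2/4 - 297*w/4 - 405/4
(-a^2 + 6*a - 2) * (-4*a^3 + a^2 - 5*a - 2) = 4*a^5 - 25*a^4 + 19*a^3 - 30*a^2 - 2*a + 4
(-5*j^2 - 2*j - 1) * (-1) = 5*j^2 + 2*j + 1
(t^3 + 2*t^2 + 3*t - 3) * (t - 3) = t^4 - t^3 - 3*t^2 - 12*t + 9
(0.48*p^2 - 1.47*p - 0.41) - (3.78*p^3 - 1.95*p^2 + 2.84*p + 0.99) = -3.78*p^3 + 2.43*p^2 - 4.31*p - 1.4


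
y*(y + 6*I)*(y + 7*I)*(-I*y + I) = -I*y^4 + 13*y^3 + I*y^3 - 13*y^2 + 42*I*y^2 - 42*I*y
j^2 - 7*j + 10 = (j - 5)*(j - 2)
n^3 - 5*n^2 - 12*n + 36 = (n - 6)*(n - 2)*(n + 3)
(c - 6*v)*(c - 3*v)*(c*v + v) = c^3*v - 9*c^2*v^2 + c^2*v + 18*c*v^3 - 9*c*v^2 + 18*v^3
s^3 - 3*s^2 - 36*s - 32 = (s - 8)*(s + 1)*(s + 4)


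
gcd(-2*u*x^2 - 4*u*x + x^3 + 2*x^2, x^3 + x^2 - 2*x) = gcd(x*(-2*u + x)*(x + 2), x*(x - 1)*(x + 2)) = x^2 + 2*x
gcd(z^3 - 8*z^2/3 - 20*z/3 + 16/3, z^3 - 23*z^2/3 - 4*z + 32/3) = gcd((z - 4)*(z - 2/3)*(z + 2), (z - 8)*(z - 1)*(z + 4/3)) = 1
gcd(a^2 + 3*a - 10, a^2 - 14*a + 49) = 1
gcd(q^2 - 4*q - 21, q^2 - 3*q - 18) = q + 3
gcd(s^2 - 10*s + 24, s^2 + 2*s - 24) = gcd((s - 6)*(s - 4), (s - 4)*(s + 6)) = s - 4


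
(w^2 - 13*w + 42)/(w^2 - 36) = (w - 7)/(w + 6)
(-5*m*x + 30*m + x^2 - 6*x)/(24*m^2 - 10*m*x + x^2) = (-5*m*x + 30*m + x^2 - 6*x)/(24*m^2 - 10*m*x + x^2)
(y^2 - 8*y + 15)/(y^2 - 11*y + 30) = (y - 3)/(y - 6)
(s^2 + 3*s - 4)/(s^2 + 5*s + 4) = (s - 1)/(s + 1)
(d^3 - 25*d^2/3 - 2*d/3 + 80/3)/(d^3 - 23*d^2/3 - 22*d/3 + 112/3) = (3*d + 5)/(3*d + 7)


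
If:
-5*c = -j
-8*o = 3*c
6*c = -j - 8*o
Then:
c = 0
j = 0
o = 0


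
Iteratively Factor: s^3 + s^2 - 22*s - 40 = (s - 5)*(s^2 + 6*s + 8) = (s - 5)*(s + 4)*(s + 2)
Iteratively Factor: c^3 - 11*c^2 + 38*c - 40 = (c - 2)*(c^2 - 9*c + 20) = (c - 5)*(c - 2)*(c - 4)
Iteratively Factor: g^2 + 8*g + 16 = (g + 4)*(g + 4)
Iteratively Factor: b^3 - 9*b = (b - 3)*(b^2 + 3*b) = b*(b - 3)*(b + 3)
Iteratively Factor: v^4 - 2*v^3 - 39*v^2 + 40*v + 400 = (v + 4)*(v^3 - 6*v^2 - 15*v + 100) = (v - 5)*(v + 4)*(v^2 - v - 20) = (v - 5)^2*(v + 4)*(v + 4)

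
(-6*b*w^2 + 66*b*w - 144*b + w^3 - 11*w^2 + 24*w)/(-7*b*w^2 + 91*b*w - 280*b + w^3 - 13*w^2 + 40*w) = (-6*b*w + 18*b + w^2 - 3*w)/(-7*b*w + 35*b + w^2 - 5*w)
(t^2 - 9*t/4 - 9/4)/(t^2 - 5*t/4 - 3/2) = (t - 3)/(t - 2)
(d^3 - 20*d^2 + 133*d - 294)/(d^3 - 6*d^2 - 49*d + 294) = (d - 7)/(d + 7)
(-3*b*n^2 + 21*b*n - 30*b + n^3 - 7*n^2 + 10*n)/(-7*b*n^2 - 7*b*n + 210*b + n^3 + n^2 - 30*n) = (3*b*n - 6*b - n^2 + 2*n)/(7*b*n + 42*b - n^2 - 6*n)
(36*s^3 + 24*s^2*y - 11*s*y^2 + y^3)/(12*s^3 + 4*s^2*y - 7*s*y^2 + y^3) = (-6*s + y)/(-2*s + y)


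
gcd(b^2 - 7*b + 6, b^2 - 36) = b - 6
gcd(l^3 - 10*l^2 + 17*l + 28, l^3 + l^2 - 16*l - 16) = l^2 - 3*l - 4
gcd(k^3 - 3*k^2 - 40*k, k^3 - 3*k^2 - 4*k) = k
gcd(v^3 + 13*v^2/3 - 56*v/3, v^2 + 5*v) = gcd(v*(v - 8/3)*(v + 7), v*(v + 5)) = v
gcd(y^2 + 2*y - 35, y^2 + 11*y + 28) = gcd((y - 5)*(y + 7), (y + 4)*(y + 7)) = y + 7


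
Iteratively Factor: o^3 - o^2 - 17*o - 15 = (o + 1)*(o^2 - 2*o - 15) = (o - 5)*(o + 1)*(o + 3)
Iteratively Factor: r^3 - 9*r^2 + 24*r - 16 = (r - 1)*(r^2 - 8*r + 16) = (r - 4)*(r - 1)*(r - 4)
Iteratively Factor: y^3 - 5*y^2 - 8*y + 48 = (y - 4)*(y^2 - y - 12) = (y - 4)^2*(y + 3)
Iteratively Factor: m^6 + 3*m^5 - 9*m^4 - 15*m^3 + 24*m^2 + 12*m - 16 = (m - 2)*(m^5 + 5*m^4 + m^3 - 13*m^2 - 2*m + 8) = (m - 2)*(m + 2)*(m^4 + 3*m^3 - 5*m^2 - 3*m + 4) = (m - 2)*(m - 1)*(m + 2)*(m^3 + 4*m^2 - m - 4) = (m - 2)*(m - 1)*(m + 2)*(m + 4)*(m^2 - 1) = (m - 2)*(m - 1)^2*(m + 2)*(m + 4)*(m + 1)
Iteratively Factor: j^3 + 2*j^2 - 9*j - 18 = (j - 3)*(j^2 + 5*j + 6) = (j - 3)*(j + 3)*(j + 2)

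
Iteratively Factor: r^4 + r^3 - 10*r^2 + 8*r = (r + 4)*(r^3 - 3*r^2 + 2*r) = (r - 1)*(r + 4)*(r^2 - 2*r) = (r - 2)*(r - 1)*(r + 4)*(r)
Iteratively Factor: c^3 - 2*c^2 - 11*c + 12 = (c - 4)*(c^2 + 2*c - 3) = (c - 4)*(c - 1)*(c + 3)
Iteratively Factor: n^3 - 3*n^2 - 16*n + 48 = (n - 3)*(n^2 - 16) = (n - 3)*(n + 4)*(n - 4)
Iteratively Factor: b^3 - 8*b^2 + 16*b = (b)*(b^2 - 8*b + 16) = b*(b - 4)*(b - 4)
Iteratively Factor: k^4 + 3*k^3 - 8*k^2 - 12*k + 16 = (k + 2)*(k^3 + k^2 - 10*k + 8) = (k - 2)*(k + 2)*(k^2 + 3*k - 4) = (k - 2)*(k + 2)*(k + 4)*(k - 1)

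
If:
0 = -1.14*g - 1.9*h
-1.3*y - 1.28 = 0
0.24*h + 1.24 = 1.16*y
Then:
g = 16.54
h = -9.93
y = -0.98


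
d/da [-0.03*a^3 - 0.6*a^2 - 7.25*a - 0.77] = -0.09*a^2 - 1.2*a - 7.25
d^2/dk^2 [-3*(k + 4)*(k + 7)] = -6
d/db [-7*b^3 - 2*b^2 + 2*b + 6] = -21*b^2 - 4*b + 2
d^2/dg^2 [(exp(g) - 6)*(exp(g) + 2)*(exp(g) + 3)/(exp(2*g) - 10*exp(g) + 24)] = (exp(3*g) - 12*exp(2*g) + 90*exp(g) + 104)*exp(g)/(exp(3*g) - 12*exp(2*g) + 48*exp(g) - 64)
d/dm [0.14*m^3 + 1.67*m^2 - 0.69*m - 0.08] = 0.42*m^2 + 3.34*m - 0.69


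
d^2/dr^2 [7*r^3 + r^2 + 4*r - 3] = 42*r + 2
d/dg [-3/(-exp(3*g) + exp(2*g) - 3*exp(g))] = 3*(-3*exp(2*g) + 2*exp(g) - 3)*exp(-g)/(exp(2*g) - exp(g) + 3)^2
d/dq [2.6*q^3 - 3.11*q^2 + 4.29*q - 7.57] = 7.8*q^2 - 6.22*q + 4.29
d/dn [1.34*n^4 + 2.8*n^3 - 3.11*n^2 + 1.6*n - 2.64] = 5.36*n^3 + 8.4*n^2 - 6.22*n + 1.6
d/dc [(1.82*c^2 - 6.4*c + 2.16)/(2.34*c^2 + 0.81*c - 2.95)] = (16.4502*c^2 - 20.8468*c + 17.1304)/(5.4756*c^4 + 3.7908*c^3 - 13.1499*c^2 - 4.779*c + 8.7025)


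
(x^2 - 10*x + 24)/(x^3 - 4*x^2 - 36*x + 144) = 1/(x + 6)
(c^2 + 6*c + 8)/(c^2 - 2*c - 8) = (c + 4)/(c - 4)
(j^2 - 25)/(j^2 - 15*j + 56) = (j^2 - 25)/(j^2 - 15*j + 56)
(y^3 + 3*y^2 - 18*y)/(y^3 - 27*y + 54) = y/(y - 3)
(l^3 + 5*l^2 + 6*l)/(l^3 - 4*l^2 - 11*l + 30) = l*(l + 2)/(l^2 - 7*l + 10)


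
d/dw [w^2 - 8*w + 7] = 2*w - 8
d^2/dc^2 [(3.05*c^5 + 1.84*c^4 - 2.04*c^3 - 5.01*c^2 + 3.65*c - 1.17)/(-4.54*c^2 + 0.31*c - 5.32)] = (-377.19228*c^7 - 7.16956799999997*c^6 - 1313.968284*c^5 - 116.806056*c^4 - 1912.40782*c^3 - 1226.442936*c^2 + 865.487748*c + 215.25821)/(93.576664*c^6 - 19.168788*c^5 + 330.270018*c^4 - 44.953999*c^3 + 387.012444*c^2 - 26.321232*c + 150.568768)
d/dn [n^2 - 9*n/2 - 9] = 2*n - 9/2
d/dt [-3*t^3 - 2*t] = -9*t^2 - 2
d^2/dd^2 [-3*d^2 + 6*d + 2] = -6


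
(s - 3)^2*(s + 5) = s^3 - s^2 - 21*s + 45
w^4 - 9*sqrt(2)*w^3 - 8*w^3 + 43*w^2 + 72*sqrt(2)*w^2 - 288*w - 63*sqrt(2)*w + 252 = (w - 7)*(w - 1)*(w - 6*sqrt(2))*(w - 3*sqrt(2))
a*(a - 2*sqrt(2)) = a^2 - 2*sqrt(2)*a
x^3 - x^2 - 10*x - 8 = (x - 4)*(x + 1)*(x + 2)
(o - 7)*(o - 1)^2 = o^3 - 9*o^2 + 15*o - 7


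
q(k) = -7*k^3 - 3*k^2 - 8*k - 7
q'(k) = -21*k^2 - 6*k - 8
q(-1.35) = 15.56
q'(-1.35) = -38.17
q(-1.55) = 24.26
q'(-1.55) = -49.15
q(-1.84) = 41.17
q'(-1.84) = -68.06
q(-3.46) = 274.72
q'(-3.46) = -238.64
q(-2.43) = 95.17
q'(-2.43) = -117.42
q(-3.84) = 375.84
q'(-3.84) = -294.62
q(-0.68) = -0.75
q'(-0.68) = -13.63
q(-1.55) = 24.26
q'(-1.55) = -49.15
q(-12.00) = 11753.00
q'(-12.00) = -2960.00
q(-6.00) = 1445.00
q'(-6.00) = -728.00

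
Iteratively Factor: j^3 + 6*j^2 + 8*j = (j + 4)*(j^2 + 2*j) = j*(j + 4)*(j + 2)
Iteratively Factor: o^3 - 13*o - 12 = (o - 4)*(o^2 + 4*o + 3) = (o - 4)*(o + 3)*(o + 1)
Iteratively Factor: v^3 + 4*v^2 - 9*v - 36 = (v - 3)*(v^2 + 7*v + 12) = (v - 3)*(v + 4)*(v + 3)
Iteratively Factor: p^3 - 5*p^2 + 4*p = (p - 1)*(p^2 - 4*p) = (p - 4)*(p - 1)*(p)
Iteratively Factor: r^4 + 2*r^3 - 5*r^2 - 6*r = (r + 3)*(r^3 - r^2 - 2*r) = r*(r + 3)*(r^2 - r - 2) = r*(r - 2)*(r + 3)*(r + 1)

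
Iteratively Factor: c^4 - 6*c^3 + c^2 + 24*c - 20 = (c - 1)*(c^3 - 5*c^2 - 4*c + 20) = (c - 5)*(c - 1)*(c^2 - 4) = (c - 5)*(c - 2)*(c - 1)*(c + 2)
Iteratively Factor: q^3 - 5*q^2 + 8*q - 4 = (q - 2)*(q^2 - 3*q + 2) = (q - 2)*(q - 1)*(q - 2)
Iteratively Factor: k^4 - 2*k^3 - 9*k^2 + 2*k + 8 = (k + 2)*(k^3 - 4*k^2 - k + 4) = (k + 1)*(k + 2)*(k^2 - 5*k + 4) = (k - 4)*(k + 1)*(k + 2)*(k - 1)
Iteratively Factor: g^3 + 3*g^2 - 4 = (g - 1)*(g^2 + 4*g + 4) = (g - 1)*(g + 2)*(g + 2)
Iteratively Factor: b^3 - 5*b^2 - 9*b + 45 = (b + 3)*(b^2 - 8*b + 15) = (b - 3)*(b + 3)*(b - 5)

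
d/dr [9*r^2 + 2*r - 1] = 18*r + 2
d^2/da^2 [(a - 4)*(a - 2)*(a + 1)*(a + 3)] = 12*a^2 - 12*a - 26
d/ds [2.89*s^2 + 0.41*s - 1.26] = 5.78*s + 0.41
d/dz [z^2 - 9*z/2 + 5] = 2*z - 9/2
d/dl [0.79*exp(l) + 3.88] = 0.79*exp(l)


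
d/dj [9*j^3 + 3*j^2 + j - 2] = 27*j^2 + 6*j + 1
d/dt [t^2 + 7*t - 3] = 2*t + 7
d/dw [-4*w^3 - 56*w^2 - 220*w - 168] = -12*w^2 - 112*w - 220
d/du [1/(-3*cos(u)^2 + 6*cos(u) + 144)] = 2*(1 - cos(u))*sin(u)/(3*(sin(u)^2 + 2*cos(u) + 47)^2)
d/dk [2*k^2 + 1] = 4*k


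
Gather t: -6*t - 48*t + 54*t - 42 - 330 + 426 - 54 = 0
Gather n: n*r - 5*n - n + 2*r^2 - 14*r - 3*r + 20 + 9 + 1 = n*(r - 6) + 2*r^2 - 17*r + 30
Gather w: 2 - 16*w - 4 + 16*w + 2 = 0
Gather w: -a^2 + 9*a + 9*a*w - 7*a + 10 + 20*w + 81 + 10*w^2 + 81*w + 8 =-a^2 + 2*a + 10*w^2 + w*(9*a + 101) + 99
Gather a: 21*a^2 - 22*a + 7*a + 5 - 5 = 21*a^2 - 15*a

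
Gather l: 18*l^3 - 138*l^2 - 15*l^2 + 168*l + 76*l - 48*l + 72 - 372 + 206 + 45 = 18*l^3 - 153*l^2 + 196*l - 49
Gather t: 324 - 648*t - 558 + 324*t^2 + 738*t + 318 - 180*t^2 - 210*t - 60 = 144*t^2 - 120*t + 24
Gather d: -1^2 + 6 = 5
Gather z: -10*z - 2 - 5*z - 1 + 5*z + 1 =-10*z - 2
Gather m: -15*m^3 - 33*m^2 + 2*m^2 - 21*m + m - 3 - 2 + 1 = -15*m^3 - 31*m^2 - 20*m - 4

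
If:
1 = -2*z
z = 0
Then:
No Solution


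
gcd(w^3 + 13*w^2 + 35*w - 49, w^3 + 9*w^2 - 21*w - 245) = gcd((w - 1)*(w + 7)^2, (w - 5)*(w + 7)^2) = w^2 + 14*w + 49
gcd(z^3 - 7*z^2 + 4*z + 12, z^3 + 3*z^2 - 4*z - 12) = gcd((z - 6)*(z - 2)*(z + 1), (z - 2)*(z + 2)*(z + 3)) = z - 2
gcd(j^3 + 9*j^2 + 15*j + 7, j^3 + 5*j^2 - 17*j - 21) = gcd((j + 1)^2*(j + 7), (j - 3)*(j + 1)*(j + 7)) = j^2 + 8*j + 7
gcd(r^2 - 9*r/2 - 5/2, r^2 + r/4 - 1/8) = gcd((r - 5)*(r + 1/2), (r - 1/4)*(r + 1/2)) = r + 1/2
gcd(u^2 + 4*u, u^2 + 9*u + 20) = u + 4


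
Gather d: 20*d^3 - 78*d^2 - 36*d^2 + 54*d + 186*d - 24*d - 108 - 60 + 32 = 20*d^3 - 114*d^2 + 216*d - 136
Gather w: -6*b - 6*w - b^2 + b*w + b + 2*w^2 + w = -b^2 - 5*b + 2*w^2 + w*(b - 5)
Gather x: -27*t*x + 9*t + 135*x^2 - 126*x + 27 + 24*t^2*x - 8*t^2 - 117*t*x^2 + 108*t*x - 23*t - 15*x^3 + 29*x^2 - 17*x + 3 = -8*t^2 - 14*t - 15*x^3 + x^2*(164 - 117*t) + x*(24*t^2 + 81*t - 143) + 30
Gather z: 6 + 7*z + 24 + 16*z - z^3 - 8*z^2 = -z^3 - 8*z^2 + 23*z + 30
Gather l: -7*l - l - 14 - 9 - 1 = -8*l - 24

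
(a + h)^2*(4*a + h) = 4*a^3 + 9*a^2*h + 6*a*h^2 + h^3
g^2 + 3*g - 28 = (g - 4)*(g + 7)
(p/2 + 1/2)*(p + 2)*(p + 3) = p^3/2 + 3*p^2 + 11*p/2 + 3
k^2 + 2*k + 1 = (k + 1)^2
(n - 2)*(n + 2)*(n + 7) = n^3 + 7*n^2 - 4*n - 28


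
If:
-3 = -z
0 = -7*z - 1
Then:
No Solution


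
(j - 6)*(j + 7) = j^2 + j - 42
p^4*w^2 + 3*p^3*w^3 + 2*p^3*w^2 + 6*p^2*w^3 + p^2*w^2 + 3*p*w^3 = p*(p + 3*w)*(p*w + w)^2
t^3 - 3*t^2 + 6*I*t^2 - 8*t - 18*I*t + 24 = (t - 3)*(t + 2*I)*(t + 4*I)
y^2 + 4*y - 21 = (y - 3)*(y + 7)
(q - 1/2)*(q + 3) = q^2 + 5*q/2 - 3/2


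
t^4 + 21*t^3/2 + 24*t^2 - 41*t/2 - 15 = (t - 1)*(t + 1/2)*(t + 5)*(t + 6)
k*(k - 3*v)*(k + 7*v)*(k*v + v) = k^4*v + 4*k^3*v^2 + k^3*v - 21*k^2*v^3 + 4*k^2*v^2 - 21*k*v^3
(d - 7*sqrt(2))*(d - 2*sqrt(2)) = d^2 - 9*sqrt(2)*d + 28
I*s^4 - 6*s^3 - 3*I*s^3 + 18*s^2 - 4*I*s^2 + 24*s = s*(s - 4)*(s + 6*I)*(I*s + I)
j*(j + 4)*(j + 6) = j^3 + 10*j^2 + 24*j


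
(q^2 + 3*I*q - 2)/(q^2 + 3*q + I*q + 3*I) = (q + 2*I)/(q + 3)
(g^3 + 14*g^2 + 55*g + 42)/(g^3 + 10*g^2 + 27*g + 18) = (g + 7)/(g + 3)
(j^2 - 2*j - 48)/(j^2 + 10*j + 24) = (j - 8)/(j + 4)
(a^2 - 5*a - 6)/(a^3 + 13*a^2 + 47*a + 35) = (a - 6)/(a^2 + 12*a + 35)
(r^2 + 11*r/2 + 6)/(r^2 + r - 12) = (r + 3/2)/(r - 3)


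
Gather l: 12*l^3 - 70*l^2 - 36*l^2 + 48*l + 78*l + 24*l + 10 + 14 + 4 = 12*l^3 - 106*l^2 + 150*l + 28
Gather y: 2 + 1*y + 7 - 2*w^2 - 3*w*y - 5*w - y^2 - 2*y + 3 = -2*w^2 - 5*w - y^2 + y*(-3*w - 1) + 12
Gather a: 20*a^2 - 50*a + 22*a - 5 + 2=20*a^2 - 28*a - 3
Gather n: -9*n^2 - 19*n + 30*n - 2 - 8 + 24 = -9*n^2 + 11*n + 14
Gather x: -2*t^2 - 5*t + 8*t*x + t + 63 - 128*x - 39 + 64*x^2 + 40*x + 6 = -2*t^2 - 4*t + 64*x^2 + x*(8*t - 88) + 30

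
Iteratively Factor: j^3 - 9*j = (j)*(j^2 - 9) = j*(j + 3)*(j - 3)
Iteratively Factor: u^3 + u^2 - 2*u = (u + 2)*(u^2 - u) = (u - 1)*(u + 2)*(u)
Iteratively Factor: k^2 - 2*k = (k)*(k - 2)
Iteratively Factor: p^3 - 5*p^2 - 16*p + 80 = (p - 5)*(p^2 - 16) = (p - 5)*(p - 4)*(p + 4)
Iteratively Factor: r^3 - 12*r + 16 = (r + 4)*(r^2 - 4*r + 4) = (r - 2)*(r + 4)*(r - 2)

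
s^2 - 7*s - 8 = (s - 8)*(s + 1)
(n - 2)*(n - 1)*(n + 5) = n^3 + 2*n^2 - 13*n + 10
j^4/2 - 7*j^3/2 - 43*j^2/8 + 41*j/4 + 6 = (j/2 + 1)*(j - 8)*(j - 3/2)*(j + 1/2)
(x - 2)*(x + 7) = x^2 + 5*x - 14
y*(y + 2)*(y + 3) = y^3 + 5*y^2 + 6*y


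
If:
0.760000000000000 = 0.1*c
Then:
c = 7.60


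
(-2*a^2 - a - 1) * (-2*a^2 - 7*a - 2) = 4*a^4 + 16*a^3 + 13*a^2 + 9*a + 2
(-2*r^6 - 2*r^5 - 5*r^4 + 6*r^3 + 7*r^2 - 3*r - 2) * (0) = 0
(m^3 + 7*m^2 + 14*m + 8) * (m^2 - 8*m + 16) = m^5 - m^4 - 26*m^3 + 8*m^2 + 160*m + 128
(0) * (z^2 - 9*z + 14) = 0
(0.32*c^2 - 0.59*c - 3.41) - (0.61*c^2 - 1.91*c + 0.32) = -0.29*c^2 + 1.32*c - 3.73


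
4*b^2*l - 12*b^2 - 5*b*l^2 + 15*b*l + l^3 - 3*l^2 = (-4*b + l)*(-b + l)*(l - 3)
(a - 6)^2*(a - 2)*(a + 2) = a^4 - 12*a^3 + 32*a^2 + 48*a - 144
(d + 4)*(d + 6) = d^2 + 10*d + 24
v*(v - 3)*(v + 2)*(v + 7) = v^4 + 6*v^3 - 13*v^2 - 42*v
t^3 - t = t*(t - 1)*(t + 1)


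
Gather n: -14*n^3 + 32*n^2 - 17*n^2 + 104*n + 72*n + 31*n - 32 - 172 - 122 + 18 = -14*n^3 + 15*n^2 + 207*n - 308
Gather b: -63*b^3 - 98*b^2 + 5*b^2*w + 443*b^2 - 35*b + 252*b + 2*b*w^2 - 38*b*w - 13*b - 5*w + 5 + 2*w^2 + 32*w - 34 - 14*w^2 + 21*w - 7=-63*b^3 + b^2*(5*w + 345) + b*(2*w^2 - 38*w + 204) - 12*w^2 + 48*w - 36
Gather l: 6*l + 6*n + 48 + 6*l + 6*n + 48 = 12*l + 12*n + 96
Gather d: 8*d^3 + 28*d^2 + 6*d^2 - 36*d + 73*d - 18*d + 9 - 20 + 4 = 8*d^3 + 34*d^2 + 19*d - 7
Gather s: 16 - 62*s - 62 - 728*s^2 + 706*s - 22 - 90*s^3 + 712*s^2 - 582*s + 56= -90*s^3 - 16*s^2 + 62*s - 12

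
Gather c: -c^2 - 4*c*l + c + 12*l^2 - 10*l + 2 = -c^2 + c*(1 - 4*l) + 12*l^2 - 10*l + 2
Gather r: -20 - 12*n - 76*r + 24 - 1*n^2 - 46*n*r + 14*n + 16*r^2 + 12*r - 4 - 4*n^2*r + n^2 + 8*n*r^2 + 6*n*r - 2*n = r^2*(8*n + 16) + r*(-4*n^2 - 40*n - 64)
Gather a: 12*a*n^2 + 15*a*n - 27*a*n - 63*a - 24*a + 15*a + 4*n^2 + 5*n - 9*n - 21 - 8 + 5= a*(12*n^2 - 12*n - 72) + 4*n^2 - 4*n - 24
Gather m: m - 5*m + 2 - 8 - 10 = -4*m - 16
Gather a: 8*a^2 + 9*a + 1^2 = 8*a^2 + 9*a + 1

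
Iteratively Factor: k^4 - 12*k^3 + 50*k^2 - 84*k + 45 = (k - 5)*(k^3 - 7*k^2 + 15*k - 9) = (k - 5)*(k - 3)*(k^2 - 4*k + 3) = (k - 5)*(k - 3)*(k - 1)*(k - 3)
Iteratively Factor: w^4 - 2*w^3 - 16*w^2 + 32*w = (w - 4)*(w^3 + 2*w^2 - 8*w) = (w - 4)*(w - 2)*(w^2 + 4*w) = (w - 4)*(w - 2)*(w + 4)*(w)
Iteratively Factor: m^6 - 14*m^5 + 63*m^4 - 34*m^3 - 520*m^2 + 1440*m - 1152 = (m + 3)*(m^5 - 17*m^4 + 114*m^3 - 376*m^2 + 608*m - 384) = (m - 2)*(m + 3)*(m^4 - 15*m^3 + 84*m^2 - 208*m + 192) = (m - 4)*(m - 2)*(m + 3)*(m^3 - 11*m^2 + 40*m - 48) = (m - 4)^2*(m - 2)*(m + 3)*(m^2 - 7*m + 12) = (m - 4)^3*(m - 2)*(m + 3)*(m - 3)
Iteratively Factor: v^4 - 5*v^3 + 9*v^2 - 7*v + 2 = (v - 1)*(v^3 - 4*v^2 + 5*v - 2) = (v - 2)*(v - 1)*(v^2 - 2*v + 1) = (v - 2)*(v - 1)^2*(v - 1)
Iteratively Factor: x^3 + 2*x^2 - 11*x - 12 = (x + 1)*(x^2 + x - 12) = (x - 3)*(x + 1)*(x + 4)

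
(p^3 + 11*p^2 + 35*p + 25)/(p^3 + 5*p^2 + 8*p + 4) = (p^2 + 10*p + 25)/(p^2 + 4*p + 4)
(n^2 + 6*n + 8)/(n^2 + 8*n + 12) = (n + 4)/(n + 6)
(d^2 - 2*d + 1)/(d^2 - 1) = (d - 1)/(d + 1)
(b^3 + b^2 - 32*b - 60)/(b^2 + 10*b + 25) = (b^2 - 4*b - 12)/(b + 5)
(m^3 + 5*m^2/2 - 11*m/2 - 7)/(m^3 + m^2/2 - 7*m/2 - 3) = (2*m + 7)/(2*m + 3)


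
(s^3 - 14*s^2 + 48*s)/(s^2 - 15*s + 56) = s*(s - 6)/(s - 7)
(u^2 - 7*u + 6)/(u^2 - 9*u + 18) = (u - 1)/(u - 3)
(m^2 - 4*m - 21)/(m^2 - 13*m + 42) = (m + 3)/(m - 6)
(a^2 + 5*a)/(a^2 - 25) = a/(a - 5)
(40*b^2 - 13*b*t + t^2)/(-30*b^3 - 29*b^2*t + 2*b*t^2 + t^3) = (-8*b + t)/(6*b^2 + 7*b*t + t^2)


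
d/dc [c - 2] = 1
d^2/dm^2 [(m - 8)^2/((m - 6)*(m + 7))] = 2*(-17*m^3 + 318*m^2 - 1824*m + 3844)/(m^6 + 3*m^5 - 123*m^4 - 251*m^3 + 5166*m^2 + 5292*m - 74088)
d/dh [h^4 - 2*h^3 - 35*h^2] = 2*h*(2*h^2 - 3*h - 35)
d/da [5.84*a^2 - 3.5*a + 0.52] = 11.68*a - 3.5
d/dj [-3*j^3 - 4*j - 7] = -9*j^2 - 4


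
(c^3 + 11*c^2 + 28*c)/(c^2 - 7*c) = (c^2 + 11*c + 28)/(c - 7)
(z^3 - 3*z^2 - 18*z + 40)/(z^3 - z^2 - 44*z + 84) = (z^2 - z - 20)/(z^2 + z - 42)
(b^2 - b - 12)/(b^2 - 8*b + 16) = (b + 3)/(b - 4)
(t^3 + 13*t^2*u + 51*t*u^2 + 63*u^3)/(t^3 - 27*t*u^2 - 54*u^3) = (t + 7*u)/(t - 6*u)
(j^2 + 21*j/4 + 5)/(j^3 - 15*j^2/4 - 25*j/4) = (j + 4)/(j*(j - 5))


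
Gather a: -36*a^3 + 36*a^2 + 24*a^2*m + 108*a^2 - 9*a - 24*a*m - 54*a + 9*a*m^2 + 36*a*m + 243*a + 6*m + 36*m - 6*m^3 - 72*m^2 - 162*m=-36*a^3 + a^2*(24*m + 144) + a*(9*m^2 + 12*m + 180) - 6*m^3 - 72*m^2 - 120*m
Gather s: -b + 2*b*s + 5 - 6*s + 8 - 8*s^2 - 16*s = -b - 8*s^2 + s*(2*b - 22) + 13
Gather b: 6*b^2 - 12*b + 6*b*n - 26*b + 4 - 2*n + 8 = 6*b^2 + b*(6*n - 38) - 2*n + 12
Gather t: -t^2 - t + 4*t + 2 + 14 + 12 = -t^2 + 3*t + 28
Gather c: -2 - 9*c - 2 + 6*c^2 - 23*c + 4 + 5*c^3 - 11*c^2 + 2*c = 5*c^3 - 5*c^2 - 30*c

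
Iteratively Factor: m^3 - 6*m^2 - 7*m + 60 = (m - 4)*(m^2 - 2*m - 15) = (m - 4)*(m + 3)*(m - 5)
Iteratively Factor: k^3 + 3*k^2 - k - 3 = (k + 3)*(k^2 - 1) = (k + 1)*(k + 3)*(k - 1)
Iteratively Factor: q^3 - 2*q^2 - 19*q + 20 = (q - 1)*(q^2 - q - 20) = (q - 5)*(q - 1)*(q + 4)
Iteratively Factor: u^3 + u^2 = (u + 1)*(u^2) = u*(u + 1)*(u)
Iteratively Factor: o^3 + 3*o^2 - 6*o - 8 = (o + 4)*(o^2 - o - 2) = (o + 1)*(o + 4)*(o - 2)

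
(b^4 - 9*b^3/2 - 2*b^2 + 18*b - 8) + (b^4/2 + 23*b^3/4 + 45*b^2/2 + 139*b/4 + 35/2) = 3*b^4/2 + 5*b^3/4 + 41*b^2/2 + 211*b/4 + 19/2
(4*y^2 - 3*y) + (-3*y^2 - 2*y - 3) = y^2 - 5*y - 3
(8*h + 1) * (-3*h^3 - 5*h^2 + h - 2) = -24*h^4 - 43*h^3 + 3*h^2 - 15*h - 2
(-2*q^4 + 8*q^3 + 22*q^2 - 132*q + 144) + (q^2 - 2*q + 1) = -2*q^4 + 8*q^3 + 23*q^2 - 134*q + 145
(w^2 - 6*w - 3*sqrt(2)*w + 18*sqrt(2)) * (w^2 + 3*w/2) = w^4 - 9*w^3/2 - 3*sqrt(2)*w^3 - 9*w^2 + 27*sqrt(2)*w^2/2 + 27*sqrt(2)*w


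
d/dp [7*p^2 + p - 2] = 14*p + 1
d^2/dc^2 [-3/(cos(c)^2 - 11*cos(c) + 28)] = 3*(4*sin(c)^4 - 11*sin(c)^2 + 1397*cos(c)/4 - 33*cos(3*c)/4 - 179)/((cos(c) - 7)^3*(cos(c) - 4)^3)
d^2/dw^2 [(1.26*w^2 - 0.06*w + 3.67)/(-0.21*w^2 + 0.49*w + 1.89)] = (-5.55111512312578e-17*w^4 - 0.254016*w^3 - 3.971646*w^2 + 2.408742*w - 13.788404)/(0.009261*w^6 - 0.064827*w^5 - 0.098784*w^4 + 1.049237*w^3 + 0.889056*w^2 - 5.250987*w - 6.751269)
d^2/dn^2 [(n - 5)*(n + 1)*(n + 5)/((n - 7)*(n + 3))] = 32*(n^3 + 15*n^2 + 3*n + 101)/(n^6 - 12*n^5 - 15*n^4 + 440*n^3 + 315*n^2 - 5292*n - 9261)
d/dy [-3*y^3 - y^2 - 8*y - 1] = -9*y^2 - 2*y - 8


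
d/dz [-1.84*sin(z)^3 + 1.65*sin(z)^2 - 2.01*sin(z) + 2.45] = (-5.52*sin(z)^2 + 3.3*sin(z) - 2.01)*cos(z)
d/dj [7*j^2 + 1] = 14*j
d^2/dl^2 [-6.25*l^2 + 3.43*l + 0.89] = -12.5000000000000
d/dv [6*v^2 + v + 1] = 12*v + 1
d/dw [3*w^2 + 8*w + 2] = 6*w + 8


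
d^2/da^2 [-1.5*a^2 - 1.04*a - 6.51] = -3.00000000000000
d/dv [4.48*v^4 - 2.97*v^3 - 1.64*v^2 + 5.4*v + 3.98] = 17.92*v^3 - 8.91*v^2 - 3.28*v + 5.4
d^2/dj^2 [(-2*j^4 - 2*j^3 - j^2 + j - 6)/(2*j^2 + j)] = 4*(-4*j^6 - 6*j^5 - 3*j^4 + 2*j^3 - 36*j^2 - 18*j - 3)/(j^3*(8*j^3 + 12*j^2 + 6*j + 1))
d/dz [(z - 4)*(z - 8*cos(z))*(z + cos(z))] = (4 - z)*(z - 8*cos(z))*(sin(z) - 1) + (z - 4)*(z + cos(z))*(8*sin(z) + 1) + (z - 8*cos(z))*(z + cos(z))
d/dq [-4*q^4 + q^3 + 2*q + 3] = -16*q^3 + 3*q^2 + 2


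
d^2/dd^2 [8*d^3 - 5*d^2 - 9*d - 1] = 48*d - 10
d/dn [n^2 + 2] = 2*n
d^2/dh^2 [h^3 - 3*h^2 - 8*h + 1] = 6*h - 6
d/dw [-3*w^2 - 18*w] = -6*w - 18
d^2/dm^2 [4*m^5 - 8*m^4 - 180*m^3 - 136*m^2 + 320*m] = 80*m^3 - 96*m^2 - 1080*m - 272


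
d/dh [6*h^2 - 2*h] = 12*h - 2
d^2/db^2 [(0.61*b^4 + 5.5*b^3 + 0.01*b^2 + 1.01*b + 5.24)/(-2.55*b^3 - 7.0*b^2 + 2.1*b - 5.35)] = (1.13686837721616e-13*b^7 + 129.906849999999*b^6 - 112.3866*b^5 + 229.8279*b^4 - 1131.63155*b^3 - 1043.3664*b^2 + 173.4927*b + 322.99205)/(16.581375*b^9 + 136.5525*b^8 + 333.88425*b^7 + 222.455125*b^6 + 298.0215*b^5 + 707.1645*b^4 - 262.168875*b^3 + 671.853*b^2 - 180.32175*b + 153.130375)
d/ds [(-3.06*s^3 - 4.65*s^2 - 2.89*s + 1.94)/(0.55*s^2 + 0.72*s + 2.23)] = (-1.683*s^4 - 4.4064*s^3 - 22.2299*s^2 - 22.873*s - 7.8415)/(0.3025*s^4 + 0.792*s^3 + 2.9714*s^2 + 3.2112*s + 4.9729)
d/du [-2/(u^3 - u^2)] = 2*(3*u - 2)/(u^3*(u - 1)^2)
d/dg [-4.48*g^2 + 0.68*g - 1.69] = 0.68 - 8.96*g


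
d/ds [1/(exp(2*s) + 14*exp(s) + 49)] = 2*(-exp(s) - 7)*exp(s)/(exp(2*s) + 14*exp(s) + 49)^2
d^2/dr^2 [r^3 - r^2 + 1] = 6*r - 2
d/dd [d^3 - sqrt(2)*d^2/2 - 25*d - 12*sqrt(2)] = 3*d^2 - sqrt(2)*d - 25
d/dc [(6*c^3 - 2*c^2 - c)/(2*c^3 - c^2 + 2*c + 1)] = (-2*c^4 + 28*c^3 + 13*c^2 - 4*c - 1)/(4*c^6 - 4*c^5 + 9*c^4 + 2*c^2 + 4*c + 1)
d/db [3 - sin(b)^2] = -sin(2*b)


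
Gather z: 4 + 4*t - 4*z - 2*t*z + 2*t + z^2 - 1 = 6*t + z^2 + z*(-2*t - 4) + 3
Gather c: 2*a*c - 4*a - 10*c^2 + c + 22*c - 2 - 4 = -4*a - 10*c^2 + c*(2*a + 23) - 6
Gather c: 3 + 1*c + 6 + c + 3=2*c + 12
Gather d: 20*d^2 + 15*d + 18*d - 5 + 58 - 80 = 20*d^2 + 33*d - 27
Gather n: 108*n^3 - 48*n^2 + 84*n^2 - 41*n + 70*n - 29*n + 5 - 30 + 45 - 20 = 108*n^3 + 36*n^2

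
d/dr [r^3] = 3*r^2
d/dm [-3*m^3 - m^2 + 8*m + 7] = -9*m^2 - 2*m + 8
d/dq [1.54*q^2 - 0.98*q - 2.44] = 3.08*q - 0.98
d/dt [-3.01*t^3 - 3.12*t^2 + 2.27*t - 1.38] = -9.03*t^2 - 6.24*t + 2.27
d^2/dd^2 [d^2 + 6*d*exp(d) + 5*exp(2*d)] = 6*d*exp(d) + 20*exp(2*d) + 12*exp(d) + 2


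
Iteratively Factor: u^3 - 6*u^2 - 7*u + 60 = (u - 5)*(u^2 - u - 12) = (u - 5)*(u + 3)*(u - 4)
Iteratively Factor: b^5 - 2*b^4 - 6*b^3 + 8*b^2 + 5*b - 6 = (b - 1)*(b^4 - b^3 - 7*b^2 + b + 6) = (b - 1)*(b + 1)*(b^3 - 2*b^2 - 5*b + 6) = (b - 1)*(b + 1)*(b + 2)*(b^2 - 4*b + 3) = (b - 1)^2*(b + 1)*(b + 2)*(b - 3)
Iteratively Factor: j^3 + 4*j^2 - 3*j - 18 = (j + 3)*(j^2 + j - 6) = (j - 2)*(j + 3)*(j + 3)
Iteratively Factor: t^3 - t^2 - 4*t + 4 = (t - 2)*(t^2 + t - 2) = (t - 2)*(t - 1)*(t + 2)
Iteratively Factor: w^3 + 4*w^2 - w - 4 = (w - 1)*(w^2 + 5*w + 4) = (w - 1)*(w + 1)*(w + 4)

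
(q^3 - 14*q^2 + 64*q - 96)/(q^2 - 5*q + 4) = (q^2 - 10*q + 24)/(q - 1)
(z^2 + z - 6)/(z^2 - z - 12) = (z - 2)/(z - 4)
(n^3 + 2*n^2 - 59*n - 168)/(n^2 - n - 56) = n + 3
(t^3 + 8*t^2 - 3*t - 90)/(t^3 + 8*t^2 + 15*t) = (t^2 + 3*t - 18)/(t*(t + 3))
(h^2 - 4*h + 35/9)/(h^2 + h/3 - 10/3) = (h - 7/3)/(h + 2)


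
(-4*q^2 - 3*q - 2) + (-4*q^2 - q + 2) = -8*q^2 - 4*q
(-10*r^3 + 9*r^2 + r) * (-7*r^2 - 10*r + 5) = 70*r^5 + 37*r^4 - 147*r^3 + 35*r^2 + 5*r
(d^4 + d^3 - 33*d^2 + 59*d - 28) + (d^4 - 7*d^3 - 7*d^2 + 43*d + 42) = 2*d^4 - 6*d^3 - 40*d^2 + 102*d + 14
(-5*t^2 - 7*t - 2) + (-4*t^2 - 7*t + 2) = -9*t^2 - 14*t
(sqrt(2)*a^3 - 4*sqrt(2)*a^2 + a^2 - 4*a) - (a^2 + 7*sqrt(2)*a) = sqrt(2)*a^3 - 4*sqrt(2)*a^2 - 7*sqrt(2)*a - 4*a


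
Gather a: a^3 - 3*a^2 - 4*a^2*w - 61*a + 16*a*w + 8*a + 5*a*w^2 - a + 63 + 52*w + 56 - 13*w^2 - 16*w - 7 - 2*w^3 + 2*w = a^3 + a^2*(-4*w - 3) + a*(5*w^2 + 16*w - 54) - 2*w^3 - 13*w^2 + 38*w + 112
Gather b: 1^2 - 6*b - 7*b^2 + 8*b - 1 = -7*b^2 + 2*b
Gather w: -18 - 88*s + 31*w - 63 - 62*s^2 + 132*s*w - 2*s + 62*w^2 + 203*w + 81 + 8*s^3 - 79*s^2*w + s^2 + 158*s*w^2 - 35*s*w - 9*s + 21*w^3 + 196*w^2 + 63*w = 8*s^3 - 61*s^2 - 99*s + 21*w^3 + w^2*(158*s + 258) + w*(-79*s^2 + 97*s + 297)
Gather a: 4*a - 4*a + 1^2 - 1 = 0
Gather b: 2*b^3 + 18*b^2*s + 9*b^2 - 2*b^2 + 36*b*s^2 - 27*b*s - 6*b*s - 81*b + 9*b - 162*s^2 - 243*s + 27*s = 2*b^3 + b^2*(18*s + 7) + b*(36*s^2 - 33*s - 72) - 162*s^2 - 216*s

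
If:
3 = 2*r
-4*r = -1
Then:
No Solution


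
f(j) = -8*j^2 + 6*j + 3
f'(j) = 6 - 16*j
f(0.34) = 4.12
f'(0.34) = 0.56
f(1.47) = -5.47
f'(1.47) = -17.52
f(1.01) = 0.90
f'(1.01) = -10.16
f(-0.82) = -7.30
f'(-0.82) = 19.12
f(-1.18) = -15.22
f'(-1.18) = 24.88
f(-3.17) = -96.41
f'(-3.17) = 56.72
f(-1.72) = -30.99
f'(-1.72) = 33.52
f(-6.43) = -366.34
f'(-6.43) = 108.88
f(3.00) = -51.00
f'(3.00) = -42.00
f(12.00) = -1077.00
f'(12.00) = -186.00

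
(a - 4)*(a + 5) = a^2 + a - 20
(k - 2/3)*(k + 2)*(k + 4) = k^3 + 16*k^2/3 + 4*k - 16/3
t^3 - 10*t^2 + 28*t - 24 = (t - 6)*(t - 2)^2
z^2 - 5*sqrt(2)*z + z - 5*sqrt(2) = (z + 1)*(z - 5*sqrt(2))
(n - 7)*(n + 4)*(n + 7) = n^3 + 4*n^2 - 49*n - 196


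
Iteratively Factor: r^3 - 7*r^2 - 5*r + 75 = (r - 5)*(r^2 - 2*r - 15) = (r - 5)^2*(r + 3)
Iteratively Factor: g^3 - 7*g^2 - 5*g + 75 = (g - 5)*(g^2 - 2*g - 15) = (g - 5)^2*(g + 3)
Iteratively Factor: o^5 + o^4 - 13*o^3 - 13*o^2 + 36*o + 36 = (o + 2)*(o^4 - o^3 - 11*o^2 + 9*o + 18) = (o - 2)*(o + 2)*(o^3 + o^2 - 9*o - 9) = (o - 3)*(o - 2)*(o + 2)*(o^2 + 4*o + 3) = (o - 3)*(o - 2)*(o + 2)*(o + 3)*(o + 1)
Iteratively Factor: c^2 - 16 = (c + 4)*(c - 4)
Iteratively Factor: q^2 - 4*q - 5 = (q + 1)*(q - 5)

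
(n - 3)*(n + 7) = n^2 + 4*n - 21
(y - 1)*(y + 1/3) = y^2 - 2*y/3 - 1/3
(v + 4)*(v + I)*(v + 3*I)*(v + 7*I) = v^4 + 4*v^3 + 11*I*v^3 - 31*v^2 + 44*I*v^2 - 124*v - 21*I*v - 84*I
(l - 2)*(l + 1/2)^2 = l^3 - l^2 - 7*l/4 - 1/2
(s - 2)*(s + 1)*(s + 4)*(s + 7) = s^4 + 10*s^3 + 15*s^2 - 50*s - 56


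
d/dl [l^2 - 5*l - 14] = 2*l - 5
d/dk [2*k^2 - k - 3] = 4*k - 1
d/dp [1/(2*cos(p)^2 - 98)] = sin(p)*cos(p)/(cos(p)^2 - 49)^2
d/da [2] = 0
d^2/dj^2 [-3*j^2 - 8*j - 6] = -6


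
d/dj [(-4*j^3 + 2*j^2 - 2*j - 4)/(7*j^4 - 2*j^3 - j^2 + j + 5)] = 2*(14*j^6 - 14*j^5 + 25*j^4 + 48*j^3 - 42*j^2 + 6*j - 3)/(49*j^8 - 28*j^7 - 10*j^6 + 18*j^5 + 67*j^4 - 22*j^3 - 9*j^2 + 10*j + 25)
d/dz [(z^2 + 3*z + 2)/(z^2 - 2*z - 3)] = -5/(z^2 - 6*z + 9)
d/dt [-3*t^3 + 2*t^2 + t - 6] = -9*t^2 + 4*t + 1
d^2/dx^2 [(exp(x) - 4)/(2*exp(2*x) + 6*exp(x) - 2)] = (exp(4*x) - 19*exp(3*x) - 30*exp(2*x) - 49*exp(x) - 11)*exp(x)/(2*(exp(6*x) + 9*exp(5*x) + 24*exp(4*x) + 9*exp(3*x) - 24*exp(2*x) + 9*exp(x) - 1))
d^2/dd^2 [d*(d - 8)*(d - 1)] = 6*d - 18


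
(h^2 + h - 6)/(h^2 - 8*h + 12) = (h + 3)/(h - 6)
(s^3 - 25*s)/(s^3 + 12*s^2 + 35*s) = (s - 5)/(s + 7)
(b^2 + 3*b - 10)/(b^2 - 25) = (b - 2)/(b - 5)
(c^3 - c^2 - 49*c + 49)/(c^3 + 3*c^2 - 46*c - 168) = (c^2 + 6*c - 7)/(c^2 + 10*c + 24)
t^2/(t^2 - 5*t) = t/(t - 5)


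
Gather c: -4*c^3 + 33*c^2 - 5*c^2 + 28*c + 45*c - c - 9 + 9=-4*c^3 + 28*c^2 + 72*c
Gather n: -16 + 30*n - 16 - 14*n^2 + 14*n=-14*n^2 + 44*n - 32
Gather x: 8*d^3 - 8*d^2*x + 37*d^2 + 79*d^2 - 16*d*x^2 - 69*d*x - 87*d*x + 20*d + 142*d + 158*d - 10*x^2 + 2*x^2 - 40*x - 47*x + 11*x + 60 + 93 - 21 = 8*d^3 + 116*d^2 + 320*d + x^2*(-16*d - 8) + x*(-8*d^2 - 156*d - 76) + 132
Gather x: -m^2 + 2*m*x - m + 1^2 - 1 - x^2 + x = -m^2 - m - x^2 + x*(2*m + 1)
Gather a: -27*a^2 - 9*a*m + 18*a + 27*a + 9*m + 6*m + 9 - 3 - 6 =-27*a^2 + a*(45 - 9*m) + 15*m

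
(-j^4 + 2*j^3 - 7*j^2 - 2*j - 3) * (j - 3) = -j^5 + 5*j^4 - 13*j^3 + 19*j^2 + 3*j + 9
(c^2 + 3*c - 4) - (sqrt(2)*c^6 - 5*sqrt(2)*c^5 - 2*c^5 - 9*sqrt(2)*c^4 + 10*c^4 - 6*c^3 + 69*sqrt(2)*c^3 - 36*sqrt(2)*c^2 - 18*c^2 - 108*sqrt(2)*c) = -sqrt(2)*c^6 + 2*c^5 + 5*sqrt(2)*c^5 - 10*c^4 + 9*sqrt(2)*c^4 - 69*sqrt(2)*c^3 + 6*c^3 + 19*c^2 + 36*sqrt(2)*c^2 + 3*c + 108*sqrt(2)*c - 4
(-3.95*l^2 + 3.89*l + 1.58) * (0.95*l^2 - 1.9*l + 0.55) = -3.7525*l^4 + 11.2005*l^3 - 8.0625*l^2 - 0.862499999999999*l + 0.869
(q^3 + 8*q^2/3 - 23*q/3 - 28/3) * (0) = 0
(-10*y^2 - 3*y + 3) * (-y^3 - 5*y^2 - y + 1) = 10*y^5 + 53*y^4 + 22*y^3 - 22*y^2 - 6*y + 3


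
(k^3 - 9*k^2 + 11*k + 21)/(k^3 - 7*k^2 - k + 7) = (k - 3)/(k - 1)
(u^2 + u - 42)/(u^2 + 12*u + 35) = (u - 6)/(u + 5)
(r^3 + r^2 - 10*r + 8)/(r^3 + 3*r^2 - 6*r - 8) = (r - 1)/(r + 1)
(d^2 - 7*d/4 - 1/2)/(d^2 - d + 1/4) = (4*d^2 - 7*d - 2)/(4*d^2 - 4*d + 1)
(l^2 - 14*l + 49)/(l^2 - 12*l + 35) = (l - 7)/(l - 5)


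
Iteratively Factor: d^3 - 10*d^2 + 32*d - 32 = (d - 4)*(d^2 - 6*d + 8) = (d - 4)*(d - 2)*(d - 4)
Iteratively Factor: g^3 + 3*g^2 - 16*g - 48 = (g + 4)*(g^2 - g - 12) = (g + 3)*(g + 4)*(g - 4)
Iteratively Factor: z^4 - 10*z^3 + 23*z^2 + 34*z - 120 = (z - 5)*(z^3 - 5*z^2 - 2*z + 24) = (z - 5)*(z + 2)*(z^2 - 7*z + 12) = (z - 5)*(z - 4)*(z + 2)*(z - 3)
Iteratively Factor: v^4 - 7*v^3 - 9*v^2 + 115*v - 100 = (v - 1)*(v^3 - 6*v^2 - 15*v + 100) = (v - 5)*(v - 1)*(v^2 - v - 20) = (v - 5)^2*(v - 1)*(v + 4)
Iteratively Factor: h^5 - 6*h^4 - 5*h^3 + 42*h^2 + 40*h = (h + 2)*(h^4 - 8*h^3 + 11*h^2 + 20*h) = (h - 4)*(h + 2)*(h^3 - 4*h^2 - 5*h) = (h - 5)*(h - 4)*(h + 2)*(h^2 + h) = h*(h - 5)*(h - 4)*(h + 2)*(h + 1)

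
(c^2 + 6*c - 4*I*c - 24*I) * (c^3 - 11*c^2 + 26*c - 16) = c^5 - 5*c^4 - 4*I*c^4 - 40*c^3 + 20*I*c^3 + 140*c^2 + 160*I*c^2 - 96*c - 560*I*c + 384*I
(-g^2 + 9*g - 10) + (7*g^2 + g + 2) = 6*g^2 + 10*g - 8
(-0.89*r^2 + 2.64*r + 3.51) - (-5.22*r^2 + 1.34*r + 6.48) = 4.33*r^2 + 1.3*r - 2.97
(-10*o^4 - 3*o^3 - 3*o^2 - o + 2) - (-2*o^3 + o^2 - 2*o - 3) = -10*o^4 - o^3 - 4*o^2 + o + 5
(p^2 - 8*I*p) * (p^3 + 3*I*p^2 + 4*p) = p^5 - 5*I*p^4 + 28*p^3 - 32*I*p^2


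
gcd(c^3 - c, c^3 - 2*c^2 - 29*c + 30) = c - 1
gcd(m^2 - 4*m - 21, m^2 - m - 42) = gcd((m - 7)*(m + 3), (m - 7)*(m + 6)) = m - 7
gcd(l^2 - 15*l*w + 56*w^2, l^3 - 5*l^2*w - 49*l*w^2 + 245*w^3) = -l + 7*w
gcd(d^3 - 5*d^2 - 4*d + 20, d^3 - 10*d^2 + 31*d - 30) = d^2 - 7*d + 10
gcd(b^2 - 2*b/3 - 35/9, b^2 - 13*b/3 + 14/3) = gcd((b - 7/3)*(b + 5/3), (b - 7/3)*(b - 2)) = b - 7/3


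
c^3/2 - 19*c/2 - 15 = (c/2 + 1)*(c - 5)*(c + 3)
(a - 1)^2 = a^2 - 2*a + 1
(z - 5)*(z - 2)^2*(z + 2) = z^4 - 7*z^3 + 6*z^2 + 28*z - 40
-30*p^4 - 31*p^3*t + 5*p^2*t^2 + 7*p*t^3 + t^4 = (-2*p + t)*(p + t)*(3*p + t)*(5*p + t)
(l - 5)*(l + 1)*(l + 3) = l^3 - l^2 - 17*l - 15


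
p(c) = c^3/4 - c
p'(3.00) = 5.75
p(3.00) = 3.75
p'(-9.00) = 59.75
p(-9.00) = -173.25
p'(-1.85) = 1.57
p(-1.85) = 0.27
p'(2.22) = 2.70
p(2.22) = 0.52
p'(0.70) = -0.63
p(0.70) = -0.61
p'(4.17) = 12.04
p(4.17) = 13.96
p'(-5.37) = 20.63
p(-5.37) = -33.34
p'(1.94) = 1.82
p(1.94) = -0.11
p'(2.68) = 4.39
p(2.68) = 2.13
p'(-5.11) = 18.58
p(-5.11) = -28.25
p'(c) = 3*c^2/4 - 1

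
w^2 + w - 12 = (w - 3)*(w + 4)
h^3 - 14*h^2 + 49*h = h*(h - 7)^2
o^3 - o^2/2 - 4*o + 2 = (o - 2)*(o - 1/2)*(o + 2)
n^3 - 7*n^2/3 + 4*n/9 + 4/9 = (n - 2)*(n - 2/3)*(n + 1/3)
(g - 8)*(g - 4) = g^2 - 12*g + 32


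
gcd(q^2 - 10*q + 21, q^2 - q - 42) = q - 7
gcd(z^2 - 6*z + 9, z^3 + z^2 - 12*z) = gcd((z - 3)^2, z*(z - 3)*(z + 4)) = z - 3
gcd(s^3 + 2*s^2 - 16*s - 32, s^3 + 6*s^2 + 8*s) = s^2 + 6*s + 8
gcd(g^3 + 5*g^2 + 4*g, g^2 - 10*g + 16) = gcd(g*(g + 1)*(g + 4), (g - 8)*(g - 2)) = 1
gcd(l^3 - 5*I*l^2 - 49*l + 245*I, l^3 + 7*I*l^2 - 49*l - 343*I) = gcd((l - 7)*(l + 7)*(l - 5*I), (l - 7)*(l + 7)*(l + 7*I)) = l^2 - 49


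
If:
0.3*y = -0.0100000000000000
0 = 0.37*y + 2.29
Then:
No Solution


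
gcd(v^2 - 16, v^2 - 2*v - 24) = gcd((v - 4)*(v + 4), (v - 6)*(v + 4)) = v + 4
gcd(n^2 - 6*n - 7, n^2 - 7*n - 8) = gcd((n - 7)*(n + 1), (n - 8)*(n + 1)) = n + 1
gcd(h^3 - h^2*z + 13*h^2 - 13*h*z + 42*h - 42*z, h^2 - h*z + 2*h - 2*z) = -h + z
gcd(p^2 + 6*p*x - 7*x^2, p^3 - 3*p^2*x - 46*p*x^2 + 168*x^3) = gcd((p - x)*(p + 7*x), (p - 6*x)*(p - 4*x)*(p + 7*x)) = p + 7*x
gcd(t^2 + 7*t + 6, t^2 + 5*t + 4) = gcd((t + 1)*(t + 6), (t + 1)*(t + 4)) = t + 1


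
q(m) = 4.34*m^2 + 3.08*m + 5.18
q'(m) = 8.68*m + 3.08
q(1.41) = 18.15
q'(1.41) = 15.32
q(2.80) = 47.83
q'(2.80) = 27.38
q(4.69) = 115.09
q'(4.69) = 43.79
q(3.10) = 56.44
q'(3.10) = 29.99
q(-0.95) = 6.17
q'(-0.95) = -5.17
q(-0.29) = 4.65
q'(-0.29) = 0.56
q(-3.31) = 42.53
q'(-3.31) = -25.65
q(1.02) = 12.84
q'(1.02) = 11.93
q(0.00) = 5.18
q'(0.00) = 3.08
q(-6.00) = 142.94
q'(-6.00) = -49.00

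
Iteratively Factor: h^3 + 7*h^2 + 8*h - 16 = (h + 4)*(h^2 + 3*h - 4) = (h - 1)*(h + 4)*(h + 4)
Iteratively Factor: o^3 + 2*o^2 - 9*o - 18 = (o + 2)*(o^2 - 9) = (o + 2)*(o + 3)*(o - 3)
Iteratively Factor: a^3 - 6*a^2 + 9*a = (a - 3)*(a^2 - 3*a) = a*(a - 3)*(a - 3)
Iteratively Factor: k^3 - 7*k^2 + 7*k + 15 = (k - 5)*(k^2 - 2*k - 3) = (k - 5)*(k + 1)*(k - 3)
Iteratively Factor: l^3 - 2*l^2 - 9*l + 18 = (l - 2)*(l^2 - 9) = (l - 3)*(l - 2)*(l + 3)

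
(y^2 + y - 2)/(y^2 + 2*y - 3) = (y + 2)/(y + 3)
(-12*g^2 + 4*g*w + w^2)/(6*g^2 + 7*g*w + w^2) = (-2*g + w)/(g + w)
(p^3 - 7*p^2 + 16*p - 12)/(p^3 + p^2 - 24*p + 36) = (p - 2)/(p + 6)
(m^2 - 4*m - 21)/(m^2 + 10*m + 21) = (m - 7)/(m + 7)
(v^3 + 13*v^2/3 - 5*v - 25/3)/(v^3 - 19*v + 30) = (3*v^2 - 2*v - 5)/(3*(v^2 - 5*v + 6))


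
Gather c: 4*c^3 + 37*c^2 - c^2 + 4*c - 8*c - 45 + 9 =4*c^3 + 36*c^2 - 4*c - 36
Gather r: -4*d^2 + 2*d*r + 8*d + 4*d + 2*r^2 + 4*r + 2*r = -4*d^2 + 12*d + 2*r^2 + r*(2*d + 6)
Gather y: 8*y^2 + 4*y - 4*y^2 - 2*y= 4*y^2 + 2*y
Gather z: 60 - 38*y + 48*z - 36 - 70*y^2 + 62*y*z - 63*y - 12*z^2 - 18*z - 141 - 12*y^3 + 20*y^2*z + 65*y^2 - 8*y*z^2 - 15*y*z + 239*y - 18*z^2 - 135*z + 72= -12*y^3 - 5*y^2 + 138*y + z^2*(-8*y - 30) + z*(20*y^2 + 47*y - 105) - 45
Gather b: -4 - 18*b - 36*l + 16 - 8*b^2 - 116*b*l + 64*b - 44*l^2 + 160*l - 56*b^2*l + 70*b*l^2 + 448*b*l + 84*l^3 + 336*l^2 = b^2*(-56*l - 8) + b*(70*l^2 + 332*l + 46) + 84*l^3 + 292*l^2 + 124*l + 12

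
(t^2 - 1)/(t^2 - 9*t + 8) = (t + 1)/(t - 8)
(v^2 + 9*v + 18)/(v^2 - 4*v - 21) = (v + 6)/(v - 7)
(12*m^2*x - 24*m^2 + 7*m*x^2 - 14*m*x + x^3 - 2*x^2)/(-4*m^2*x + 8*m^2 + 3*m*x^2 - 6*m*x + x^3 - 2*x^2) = (3*m + x)/(-m + x)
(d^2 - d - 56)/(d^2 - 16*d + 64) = (d + 7)/(d - 8)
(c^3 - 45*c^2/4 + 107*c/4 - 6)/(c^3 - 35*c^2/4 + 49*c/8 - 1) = 2*(c - 3)/(2*c - 1)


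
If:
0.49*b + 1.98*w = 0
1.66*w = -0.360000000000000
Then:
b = 0.88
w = -0.22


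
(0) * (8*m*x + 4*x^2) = 0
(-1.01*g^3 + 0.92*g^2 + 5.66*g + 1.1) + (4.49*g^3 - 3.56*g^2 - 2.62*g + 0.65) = 3.48*g^3 - 2.64*g^2 + 3.04*g + 1.75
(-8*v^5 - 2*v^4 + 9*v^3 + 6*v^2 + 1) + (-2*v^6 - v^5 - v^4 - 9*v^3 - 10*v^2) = -2*v^6 - 9*v^5 - 3*v^4 - 4*v^2 + 1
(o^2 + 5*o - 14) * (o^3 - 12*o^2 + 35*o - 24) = o^5 - 7*o^4 - 39*o^3 + 319*o^2 - 610*o + 336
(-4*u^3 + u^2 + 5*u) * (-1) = 4*u^3 - u^2 - 5*u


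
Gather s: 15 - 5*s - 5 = 10 - 5*s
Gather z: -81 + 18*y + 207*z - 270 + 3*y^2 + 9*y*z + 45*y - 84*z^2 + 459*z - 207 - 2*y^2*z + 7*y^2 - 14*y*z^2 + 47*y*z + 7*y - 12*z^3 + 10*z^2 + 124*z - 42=10*y^2 + 70*y - 12*z^3 + z^2*(-14*y - 74) + z*(-2*y^2 + 56*y + 790) - 600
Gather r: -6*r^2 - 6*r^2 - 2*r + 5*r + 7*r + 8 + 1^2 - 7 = -12*r^2 + 10*r + 2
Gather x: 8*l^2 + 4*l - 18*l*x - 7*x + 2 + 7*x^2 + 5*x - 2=8*l^2 + 4*l + 7*x^2 + x*(-18*l - 2)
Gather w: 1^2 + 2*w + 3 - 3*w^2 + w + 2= -3*w^2 + 3*w + 6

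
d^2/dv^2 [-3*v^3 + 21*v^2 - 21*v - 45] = 42 - 18*v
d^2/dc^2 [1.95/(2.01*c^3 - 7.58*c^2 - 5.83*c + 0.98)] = ((29.562 - 23.517*c)*(2.01*c^3 - 7.58*c^2 - 5.83*c + 0.98) + 1.95*(-12.06*c^2 + 30.32*c + 11.66)*(-6.03*c^2 + 15.16*c + 5.83))/(2.01*c^3 - 7.58*c^2 - 5.83*c + 0.98)^3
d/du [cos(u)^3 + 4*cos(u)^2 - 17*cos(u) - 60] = (-3*cos(u)^2 - 8*cos(u) + 17)*sin(u)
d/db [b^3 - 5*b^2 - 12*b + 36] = 3*b^2 - 10*b - 12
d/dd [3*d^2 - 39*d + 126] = 6*d - 39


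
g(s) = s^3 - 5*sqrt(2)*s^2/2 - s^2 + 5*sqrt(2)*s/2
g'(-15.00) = 814.60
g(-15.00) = -4448.53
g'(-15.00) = 814.60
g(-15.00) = -4448.53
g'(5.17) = 36.82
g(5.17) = 35.24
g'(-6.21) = 175.56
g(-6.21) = -436.35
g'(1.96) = -2.72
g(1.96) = -2.96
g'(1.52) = -3.32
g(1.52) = -1.59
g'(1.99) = -2.64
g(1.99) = -3.04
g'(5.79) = 51.59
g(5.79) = 62.53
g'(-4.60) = 108.74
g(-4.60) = -209.57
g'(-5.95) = 163.72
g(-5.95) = -392.25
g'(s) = 3*s^2 - 5*sqrt(2)*s - 2*s + 5*sqrt(2)/2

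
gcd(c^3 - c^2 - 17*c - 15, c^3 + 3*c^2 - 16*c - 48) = c + 3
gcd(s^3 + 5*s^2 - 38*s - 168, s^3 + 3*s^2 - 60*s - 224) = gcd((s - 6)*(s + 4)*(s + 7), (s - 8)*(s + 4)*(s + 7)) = s^2 + 11*s + 28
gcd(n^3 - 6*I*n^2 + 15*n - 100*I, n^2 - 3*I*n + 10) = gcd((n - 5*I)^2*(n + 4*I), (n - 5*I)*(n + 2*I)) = n - 5*I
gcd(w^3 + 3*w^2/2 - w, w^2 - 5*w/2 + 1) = w - 1/2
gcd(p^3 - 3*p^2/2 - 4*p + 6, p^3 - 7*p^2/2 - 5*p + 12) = p^2 + p/2 - 3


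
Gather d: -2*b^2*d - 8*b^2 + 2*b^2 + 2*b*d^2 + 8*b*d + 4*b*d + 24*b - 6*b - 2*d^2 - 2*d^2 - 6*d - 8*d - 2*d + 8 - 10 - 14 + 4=-6*b^2 + 18*b + d^2*(2*b - 4) + d*(-2*b^2 + 12*b - 16) - 12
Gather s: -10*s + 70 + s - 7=63 - 9*s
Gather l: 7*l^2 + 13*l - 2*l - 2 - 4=7*l^2 + 11*l - 6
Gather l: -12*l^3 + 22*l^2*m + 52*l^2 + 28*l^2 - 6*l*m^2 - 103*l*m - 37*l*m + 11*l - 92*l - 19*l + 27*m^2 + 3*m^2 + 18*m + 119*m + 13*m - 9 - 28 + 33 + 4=-12*l^3 + l^2*(22*m + 80) + l*(-6*m^2 - 140*m - 100) + 30*m^2 + 150*m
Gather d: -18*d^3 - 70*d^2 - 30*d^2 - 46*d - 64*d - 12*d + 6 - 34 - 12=-18*d^3 - 100*d^2 - 122*d - 40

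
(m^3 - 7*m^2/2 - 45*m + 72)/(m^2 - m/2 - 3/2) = (m^2 - 2*m - 48)/(m + 1)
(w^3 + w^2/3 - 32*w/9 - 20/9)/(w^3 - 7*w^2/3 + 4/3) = (w + 5/3)/(w - 1)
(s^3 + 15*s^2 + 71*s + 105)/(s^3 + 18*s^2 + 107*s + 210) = (s + 3)/(s + 6)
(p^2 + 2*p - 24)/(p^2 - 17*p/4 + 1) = 4*(p + 6)/(4*p - 1)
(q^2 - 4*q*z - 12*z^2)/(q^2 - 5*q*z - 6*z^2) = (q + 2*z)/(q + z)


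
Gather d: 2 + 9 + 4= 15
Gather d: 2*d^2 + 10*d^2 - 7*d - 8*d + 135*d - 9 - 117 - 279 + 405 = 12*d^2 + 120*d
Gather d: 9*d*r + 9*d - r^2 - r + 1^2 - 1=d*(9*r + 9) - r^2 - r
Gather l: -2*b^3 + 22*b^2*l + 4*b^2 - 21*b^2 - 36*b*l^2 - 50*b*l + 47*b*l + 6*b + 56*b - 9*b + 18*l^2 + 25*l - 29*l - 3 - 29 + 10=-2*b^3 - 17*b^2 + 53*b + l^2*(18 - 36*b) + l*(22*b^2 - 3*b - 4) - 22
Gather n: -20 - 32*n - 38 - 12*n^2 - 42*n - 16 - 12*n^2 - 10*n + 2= -24*n^2 - 84*n - 72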